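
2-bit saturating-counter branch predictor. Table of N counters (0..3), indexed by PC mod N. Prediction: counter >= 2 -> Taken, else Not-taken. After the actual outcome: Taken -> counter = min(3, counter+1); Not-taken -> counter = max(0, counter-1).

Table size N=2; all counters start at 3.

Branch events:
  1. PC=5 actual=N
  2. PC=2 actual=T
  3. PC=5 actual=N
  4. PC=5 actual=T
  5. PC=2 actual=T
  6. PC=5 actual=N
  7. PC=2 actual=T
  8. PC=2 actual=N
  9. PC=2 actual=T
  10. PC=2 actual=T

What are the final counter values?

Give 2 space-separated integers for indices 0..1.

Ev 1: PC=5 idx=1 pred=T actual=N -> ctr[1]=2
Ev 2: PC=2 idx=0 pred=T actual=T -> ctr[0]=3
Ev 3: PC=5 idx=1 pred=T actual=N -> ctr[1]=1
Ev 4: PC=5 idx=1 pred=N actual=T -> ctr[1]=2
Ev 5: PC=2 idx=0 pred=T actual=T -> ctr[0]=3
Ev 6: PC=5 idx=1 pred=T actual=N -> ctr[1]=1
Ev 7: PC=2 idx=0 pred=T actual=T -> ctr[0]=3
Ev 8: PC=2 idx=0 pred=T actual=N -> ctr[0]=2
Ev 9: PC=2 idx=0 pred=T actual=T -> ctr[0]=3
Ev 10: PC=2 idx=0 pred=T actual=T -> ctr[0]=3

Answer: 3 1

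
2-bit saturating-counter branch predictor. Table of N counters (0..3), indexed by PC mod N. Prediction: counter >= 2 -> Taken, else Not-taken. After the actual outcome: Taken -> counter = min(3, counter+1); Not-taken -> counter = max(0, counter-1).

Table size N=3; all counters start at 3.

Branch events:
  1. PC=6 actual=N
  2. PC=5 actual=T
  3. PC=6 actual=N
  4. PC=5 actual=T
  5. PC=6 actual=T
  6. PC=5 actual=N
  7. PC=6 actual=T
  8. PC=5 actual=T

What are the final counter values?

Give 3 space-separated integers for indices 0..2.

Ev 1: PC=6 idx=0 pred=T actual=N -> ctr[0]=2
Ev 2: PC=5 idx=2 pred=T actual=T -> ctr[2]=3
Ev 3: PC=6 idx=0 pred=T actual=N -> ctr[0]=1
Ev 4: PC=5 idx=2 pred=T actual=T -> ctr[2]=3
Ev 5: PC=6 idx=0 pred=N actual=T -> ctr[0]=2
Ev 6: PC=5 idx=2 pred=T actual=N -> ctr[2]=2
Ev 7: PC=6 idx=0 pred=T actual=T -> ctr[0]=3
Ev 8: PC=5 idx=2 pred=T actual=T -> ctr[2]=3

Answer: 3 3 3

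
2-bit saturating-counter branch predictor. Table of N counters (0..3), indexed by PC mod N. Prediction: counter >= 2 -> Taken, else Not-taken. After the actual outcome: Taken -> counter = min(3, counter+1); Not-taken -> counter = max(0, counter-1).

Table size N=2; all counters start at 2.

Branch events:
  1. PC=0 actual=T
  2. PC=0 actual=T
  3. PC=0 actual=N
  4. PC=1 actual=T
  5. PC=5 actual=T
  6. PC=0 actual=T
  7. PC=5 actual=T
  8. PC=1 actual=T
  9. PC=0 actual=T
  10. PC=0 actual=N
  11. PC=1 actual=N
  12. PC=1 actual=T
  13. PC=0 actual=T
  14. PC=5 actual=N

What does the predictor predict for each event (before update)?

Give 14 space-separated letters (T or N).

Answer: T T T T T T T T T T T T T T

Derivation:
Ev 1: PC=0 idx=0 pred=T actual=T -> ctr[0]=3
Ev 2: PC=0 idx=0 pred=T actual=T -> ctr[0]=3
Ev 3: PC=0 idx=0 pred=T actual=N -> ctr[0]=2
Ev 4: PC=1 idx=1 pred=T actual=T -> ctr[1]=3
Ev 5: PC=5 idx=1 pred=T actual=T -> ctr[1]=3
Ev 6: PC=0 idx=0 pred=T actual=T -> ctr[0]=3
Ev 7: PC=5 idx=1 pred=T actual=T -> ctr[1]=3
Ev 8: PC=1 idx=1 pred=T actual=T -> ctr[1]=3
Ev 9: PC=0 idx=0 pred=T actual=T -> ctr[0]=3
Ev 10: PC=0 idx=0 pred=T actual=N -> ctr[0]=2
Ev 11: PC=1 idx=1 pred=T actual=N -> ctr[1]=2
Ev 12: PC=1 idx=1 pred=T actual=T -> ctr[1]=3
Ev 13: PC=0 idx=0 pred=T actual=T -> ctr[0]=3
Ev 14: PC=5 idx=1 pred=T actual=N -> ctr[1]=2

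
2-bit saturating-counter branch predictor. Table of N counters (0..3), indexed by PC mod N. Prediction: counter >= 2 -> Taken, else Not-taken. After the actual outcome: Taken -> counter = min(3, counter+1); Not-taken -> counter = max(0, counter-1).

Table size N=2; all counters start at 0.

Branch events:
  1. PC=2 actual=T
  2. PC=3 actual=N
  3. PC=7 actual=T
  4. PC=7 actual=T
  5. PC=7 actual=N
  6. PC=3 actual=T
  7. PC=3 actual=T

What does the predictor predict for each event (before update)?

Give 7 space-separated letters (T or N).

Ev 1: PC=2 idx=0 pred=N actual=T -> ctr[0]=1
Ev 2: PC=3 idx=1 pred=N actual=N -> ctr[1]=0
Ev 3: PC=7 idx=1 pred=N actual=T -> ctr[1]=1
Ev 4: PC=7 idx=1 pred=N actual=T -> ctr[1]=2
Ev 5: PC=7 idx=1 pred=T actual=N -> ctr[1]=1
Ev 6: PC=3 idx=1 pred=N actual=T -> ctr[1]=2
Ev 7: PC=3 idx=1 pred=T actual=T -> ctr[1]=3

Answer: N N N N T N T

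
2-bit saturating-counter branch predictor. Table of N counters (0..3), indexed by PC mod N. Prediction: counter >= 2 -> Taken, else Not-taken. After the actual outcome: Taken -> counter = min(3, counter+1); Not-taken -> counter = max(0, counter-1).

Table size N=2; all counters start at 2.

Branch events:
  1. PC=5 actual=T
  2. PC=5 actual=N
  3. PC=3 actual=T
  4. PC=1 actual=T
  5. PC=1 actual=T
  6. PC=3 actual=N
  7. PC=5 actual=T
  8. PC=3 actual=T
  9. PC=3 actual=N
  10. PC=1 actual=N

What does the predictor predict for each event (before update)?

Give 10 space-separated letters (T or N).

Ev 1: PC=5 idx=1 pred=T actual=T -> ctr[1]=3
Ev 2: PC=5 idx=1 pred=T actual=N -> ctr[1]=2
Ev 3: PC=3 idx=1 pred=T actual=T -> ctr[1]=3
Ev 4: PC=1 idx=1 pred=T actual=T -> ctr[1]=3
Ev 5: PC=1 idx=1 pred=T actual=T -> ctr[1]=3
Ev 6: PC=3 idx=1 pred=T actual=N -> ctr[1]=2
Ev 7: PC=5 idx=1 pred=T actual=T -> ctr[1]=3
Ev 8: PC=3 idx=1 pred=T actual=T -> ctr[1]=3
Ev 9: PC=3 idx=1 pred=T actual=N -> ctr[1]=2
Ev 10: PC=1 idx=1 pred=T actual=N -> ctr[1]=1

Answer: T T T T T T T T T T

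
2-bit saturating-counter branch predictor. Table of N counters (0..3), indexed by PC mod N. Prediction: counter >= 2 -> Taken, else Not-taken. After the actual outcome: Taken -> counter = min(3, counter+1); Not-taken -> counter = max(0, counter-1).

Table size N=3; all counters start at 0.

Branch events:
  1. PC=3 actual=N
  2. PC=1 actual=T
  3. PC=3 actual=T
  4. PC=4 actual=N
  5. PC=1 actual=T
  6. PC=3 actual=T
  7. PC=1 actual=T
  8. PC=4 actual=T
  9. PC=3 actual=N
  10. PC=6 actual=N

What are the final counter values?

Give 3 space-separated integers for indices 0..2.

Ev 1: PC=3 idx=0 pred=N actual=N -> ctr[0]=0
Ev 2: PC=1 idx=1 pred=N actual=T -> ctr[1]=1
Ev 3: PC=3 idx=0 pred=N actual=T -> ctr[0]=1
Ev 4: PC=4 idx=1 pred=N actual=N -> ctr[1]=0
Ev 5: PC=1 idx=1 pred=N actual=T -> ctr[1]=1
Ev 6: PC=3 idx=0 pred=N actual=T -> ctr[0]=2
Ev 7: PC=1 idx=1 pred=N actual=T -> ctr[1]=2
Ev 8: PC=4 idx=1 pred=T actual=T -> ctr[1]=3
Ev 9: PC=3 idx=0 pred=T actual=N -> ctr[0]=1
Ev 10: PC=6 idx=0 pred=N actual=N -> ctr[0]=0

Answer: 0 3 0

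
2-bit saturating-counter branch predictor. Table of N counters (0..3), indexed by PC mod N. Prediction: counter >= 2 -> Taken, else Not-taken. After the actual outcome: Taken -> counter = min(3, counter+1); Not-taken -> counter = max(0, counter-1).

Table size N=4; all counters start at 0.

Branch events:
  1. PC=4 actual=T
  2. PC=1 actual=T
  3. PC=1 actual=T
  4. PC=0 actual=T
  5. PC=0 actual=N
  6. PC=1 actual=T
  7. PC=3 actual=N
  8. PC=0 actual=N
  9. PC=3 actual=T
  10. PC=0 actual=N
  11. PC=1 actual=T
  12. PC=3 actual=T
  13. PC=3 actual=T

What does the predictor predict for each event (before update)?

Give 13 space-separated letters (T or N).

Answer: N N N N T T N N N N T N T

Derivation:
Ev 1: PC=4 idx=0 pred=N actual=T -> ctr[0]=1
Ev 2: PC=1 idx=1 pred=N actual=T -> ctr[1]=1
Ev 3: PC=1 idx=1 pred=N actual=T -> ctr[1]=2
Ev 4: PC=0 idx=0 pred=N actual=T -> ctr[0]=2
Ev 5: PC=0 idx=0 pred=T actual=N -> ctr[0]=1
Ev 6: PC=1 idx=1 pred=T actual=T -> ctr[1]=3
Ev 7: PC=3 idx=3 pred=N actual=N -> ctr[3]=0
Ev 8: PC=0 idx=0 pred=N actual=N -> ctr[0]=0
Ev 9: PC=3 idx=3 pred=N actual=T -> ctr[3]=1
Ev 10: PC=0 idx=0 pred=N actual=N -> ctr[0]=0
Ev 11: PC=1 idx=1 pred=T actual=T -> ctr[1]=3
Ev 12: PC=3 idx=3 pred=N actual=T -> ctr[3]=2
Ev 13: PC=3 idx=3 pred=T actual=T -> ctr[3]=3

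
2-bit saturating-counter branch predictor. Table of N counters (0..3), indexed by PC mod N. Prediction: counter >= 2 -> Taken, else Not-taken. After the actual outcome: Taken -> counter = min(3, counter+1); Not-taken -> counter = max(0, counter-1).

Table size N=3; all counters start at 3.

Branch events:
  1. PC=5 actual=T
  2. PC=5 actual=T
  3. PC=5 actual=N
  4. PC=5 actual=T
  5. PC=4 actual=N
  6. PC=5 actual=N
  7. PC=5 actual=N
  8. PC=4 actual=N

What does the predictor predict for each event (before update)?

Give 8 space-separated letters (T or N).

Answer: T T T T T T T T

Derivation:
Ev 1: PC=5 idx=2 pred=T actual=T -> ctr[2]=3
Ev 2: PC=5 idx=2 pred=T actual=T -> ctr[2]=3
Ev 3: PC=5 idx=2 pred=T actual=N -> ctr[2]=2
Ev 4: PC=5 idx=2 pred=T actual=T -> ctr[2]=3
Ev 5: PC=4 idx=1 pred=T actual=N -> ctr[1]=2
Ev 6: PC=5 idx=2 pred=T actual=N -> ctr[2]=2
Ev 7: PC=5 idx=2 pred=T actual=N -> ctr[2]=1
Ev 8: PC=4 idx=1 pred=T actual=N -> ctr[1]=1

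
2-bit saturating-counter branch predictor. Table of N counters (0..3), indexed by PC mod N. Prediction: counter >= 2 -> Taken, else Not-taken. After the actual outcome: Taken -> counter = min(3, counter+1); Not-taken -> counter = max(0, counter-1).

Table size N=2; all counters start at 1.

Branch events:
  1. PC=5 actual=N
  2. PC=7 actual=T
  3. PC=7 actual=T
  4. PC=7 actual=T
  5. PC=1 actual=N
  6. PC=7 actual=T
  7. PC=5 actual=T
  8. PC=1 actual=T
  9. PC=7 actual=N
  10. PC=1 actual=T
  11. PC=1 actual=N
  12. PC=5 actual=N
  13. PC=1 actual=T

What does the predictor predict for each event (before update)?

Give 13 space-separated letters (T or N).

Answer: N N N T T T T T T T T T N

Derivation:
Ev 1: PC=5 idx=1 pred=N actual=N -> ctr[1]=0
Ev 2: PC=7 idx=1 pred=N actual=T -> ctr[1]=1
Ev 3: PC=7 idx=1 pred=N actual=T -> ctr[1]=2
Ev 4: PC=7 idx=1 pred=T actual=T -> ctr[1]=3
Ev 5: PC=1 idx=1 pred=T actual=N -> ctr[1]=2
Ev 6: PC=7 idx=1 pred=T actual=T -> ctr[1]=3
Ev 7: PC=5 idx=1 pred=T actual=T -> ctr[1]=3
Ev 8: PC=1 idx=1 pred=T actual=T -> ctr[1]=3
Ev 9: PC=7 idx=1 pred=T actual=N -> ctr[1]=2
Ev 10: PC=1 idx=1 pred=T actual=T -> ctr[1]=3
Ev 11: PC=1 idx=1 pred=T actual=N -> ctr[1]=2
Ev 12: PC=5 idx=1 pred=T actual=N -> ctr[1]=1
Ev 13: PC=1 idx=1 pred=N actual=T -> ctr[1]=2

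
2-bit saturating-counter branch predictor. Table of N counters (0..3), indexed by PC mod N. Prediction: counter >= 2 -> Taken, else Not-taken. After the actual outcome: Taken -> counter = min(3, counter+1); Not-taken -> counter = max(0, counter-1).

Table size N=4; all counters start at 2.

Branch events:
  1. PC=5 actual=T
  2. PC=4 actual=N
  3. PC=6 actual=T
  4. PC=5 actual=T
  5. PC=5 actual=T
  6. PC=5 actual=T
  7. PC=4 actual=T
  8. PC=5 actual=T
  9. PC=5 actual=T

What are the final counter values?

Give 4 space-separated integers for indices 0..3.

Answer: 2 3 3 2

Derivation:
Ev 1: PC=5 idx=1 pred=T actual=T -> ctr[1]=3
Ev 2: PC=4 idx=0 pred=T actual=N -> ctr[0]=1
Ev 3: PC=6 idx=2 pred=T actual=T -> ctr[2]=3
Ev 4: PC=5 idx=1 pred=T actual=T -> ctr[1]=3
Ev 5: PC=5 idx=1 pred=T actual=T -> ctr[1]=3
Ev 6: PC=5 idx=1 pred=T actual=T -> ctr[1]=3
Ev 7: PC=4 idx=0 pred=N actual=T -> ctr[0]=2
Ev 8: PC=5 idx=1 pred=T actual=T -> ctr[1]=3
Ev 9: PC=5 idx=1 pred=T actual=T -> ctr[1]=3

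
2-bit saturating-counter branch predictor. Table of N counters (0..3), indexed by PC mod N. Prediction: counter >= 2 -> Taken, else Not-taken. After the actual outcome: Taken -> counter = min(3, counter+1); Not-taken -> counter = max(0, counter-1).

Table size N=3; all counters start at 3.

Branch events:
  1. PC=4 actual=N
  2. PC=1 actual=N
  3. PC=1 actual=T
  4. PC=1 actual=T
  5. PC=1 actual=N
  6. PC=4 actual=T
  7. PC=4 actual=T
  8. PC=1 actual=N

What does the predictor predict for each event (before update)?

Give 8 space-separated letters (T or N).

Ev 1: PC=4 idx=1 pred=T actual=N -> ctr[1]=2
Ev 2: PC=1 idx=1 pred=T actual=N -> ctr[1]=1
Ev 3: PC=1 idx=1 pred=N actual=T -> ctr[1]=2
Ev 4: PC=1 idx=1 pred=T actual=T -> ctr[1]=3
Ev 5: PC=1 idx=1 pred=T actual=N -> ctr[1]=2
Ev 6: PC=4 idx=1 pred=T actual=T -> ctr[1]=3
Ev 7: PC=4 idx=1 pred=T actual=T -> ctr[1]=3
Ev 8: PC=1 idx=1 pred=T actual=N -> ctr[1]=2

Answer: T T N T T T T T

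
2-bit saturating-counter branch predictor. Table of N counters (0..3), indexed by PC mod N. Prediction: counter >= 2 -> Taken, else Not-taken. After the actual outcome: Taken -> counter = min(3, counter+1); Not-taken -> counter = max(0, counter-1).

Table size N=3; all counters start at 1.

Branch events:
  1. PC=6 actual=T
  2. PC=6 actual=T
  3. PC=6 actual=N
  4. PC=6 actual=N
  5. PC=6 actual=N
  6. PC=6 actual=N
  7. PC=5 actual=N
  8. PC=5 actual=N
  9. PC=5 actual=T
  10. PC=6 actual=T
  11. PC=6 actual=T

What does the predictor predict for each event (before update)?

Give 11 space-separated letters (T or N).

Answer: N T T T N N N N N N N

Derivation:
Ev 1: PC=6 idx=0 pred=N actual=T -> ctr[0]=2
Ev 2: PC=6 idx=0 pred=T actual=T -> ctr[0]=3
Ev 3: PC=6 idx=0 pred=T actual=N -> ctr[0]=2
Ev 4: PC=6 idx=0 pred=T actual=N -> ctr[0]=1
Ev 5: PC=6 idx=0 pred=N actual=N -> ctr[0]=0
Ev 6: PC=6 idx=0 pred=N actual=N -> ctr[0]=0
Ev 7: PC=5 idx=2 pred=N actual=N -> ctr[2]=0
Ev 8: PC=5 idx=2 pred=N actual=N -> ctr[2]=0
Ev 9: PC=5 idx=2 pred=N actual=T -> ctr[2]=1
Ev 10: PC=6 idx=0 pred=N actual=T -> ctr[0]=1
Ev 11: PC=6 idx=0 pred=N actual=T -> ctr[0]=2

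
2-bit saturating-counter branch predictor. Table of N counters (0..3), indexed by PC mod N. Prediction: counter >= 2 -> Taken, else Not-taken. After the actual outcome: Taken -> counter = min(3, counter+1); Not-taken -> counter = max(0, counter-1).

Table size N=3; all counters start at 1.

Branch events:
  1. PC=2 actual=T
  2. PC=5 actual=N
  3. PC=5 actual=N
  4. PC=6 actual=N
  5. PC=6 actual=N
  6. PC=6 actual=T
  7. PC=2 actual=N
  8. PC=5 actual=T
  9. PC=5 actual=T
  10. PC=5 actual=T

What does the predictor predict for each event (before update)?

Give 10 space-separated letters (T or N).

Answer: N T N N N N N N N T

Derivation:
Ev 1: PC=2 idx=2 pred=N actual=T -> ctr[2]=2
Ev 2: PC=5 idx=2 pred=T actual=N -> ctr[2]=1
Ev 3: PC=5 idx=2 pred=N actual=N -> ctr[2]=0
Ev 4: PC=6 idx=0 pred=N actual=N -> ctr[0]=0
Ev 5: PC=6 idx=0 pred=N actual=N -> ctr[0]=0
Ev 6: PC=6 idx=0 pred=N actual=T -> ctr[0]=1
Ev 7: PC=2 idx=2 pred=N actual=N -> ctr[2]=0
Ev 8: PC=5 idx=2 pred=N actual=T -> ctr[2]=1
Ev 9: PC=5 idx=2 pred=N actual=T -> ctr[2]=2
Ev 10: PC=5 idx=2 pred=T actual=T -> ctr[2]=3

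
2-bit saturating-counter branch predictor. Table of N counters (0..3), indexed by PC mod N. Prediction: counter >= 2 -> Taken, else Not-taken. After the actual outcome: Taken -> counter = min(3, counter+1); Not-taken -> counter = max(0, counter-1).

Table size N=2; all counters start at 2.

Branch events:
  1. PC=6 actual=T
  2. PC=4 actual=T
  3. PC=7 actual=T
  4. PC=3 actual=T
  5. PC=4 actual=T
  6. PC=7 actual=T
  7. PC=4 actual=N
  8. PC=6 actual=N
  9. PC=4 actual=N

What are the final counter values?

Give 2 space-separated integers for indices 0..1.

Answer: 0 3

Derivation:
Ev 1: PC=6 idx=0 pred=T actual=T -> ctr[0]=3
Ev 2: PC=4 idx=0 pred=T actual=T -> ctr[0]=3
Ev 3: PC=7 idx=1 pred=T actual=T -> ctr[1]=3
Ev 4: PC=3 idx=1 pred=T actual=T -> ctr[1]=3
Ev 5: PC=4 idx=0 pred=T actual=T -> ctr[0]=3
Ev 6: PC=7 idx=1 pred=T actual=T -> ctr[1]=3
Ev 7: PC=4 idx=0 pred=T actual=N -> ctr[0]=2
Ev 8: PC=6 idx=0 pred=T actual=N -> ctr[0]=1
Ev 9: PC=4 idx=0 pred=N actual=N -> ctr[0]=0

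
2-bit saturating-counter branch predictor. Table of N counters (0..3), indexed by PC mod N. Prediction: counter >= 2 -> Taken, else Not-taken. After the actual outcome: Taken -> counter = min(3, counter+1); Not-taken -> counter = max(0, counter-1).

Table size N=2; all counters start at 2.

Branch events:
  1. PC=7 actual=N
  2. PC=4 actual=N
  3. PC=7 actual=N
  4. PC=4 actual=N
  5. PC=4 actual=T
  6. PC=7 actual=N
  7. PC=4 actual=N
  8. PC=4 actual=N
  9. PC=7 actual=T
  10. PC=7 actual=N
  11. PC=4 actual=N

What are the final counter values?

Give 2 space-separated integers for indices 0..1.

Answer: 0 0

Derivation:
Ev 1: PC=7 idx=1 pred=T actual=N -> ctr[1]=1
Ev 2: PC=4 idx=0 pred=T actual=N -> ctr[0]=1
Ev 3: PC=7 idx=1 pred=N actual=N -> ctr[1]=0
Ev 4: PC=4 idx=0 pred=N actual=N -> ctr[0]=0
Ev 5: PC=4 idx=0 pred=N actual=T -> ctr[0]=1
Ev 6: PC=7 idx=1 pred=N actual=N -> ctr[1]=0
Ev 7: PC=4 idx=0 pred=N actual=N -> ctr[0]=0
Ev 8: PC=4 idx=0 pred=N actual=N -> ctr[0]=0
Ev 9: PC=7 idx=1 pred=N actual=T -> ctr[1]=1
Ev 10: PC=7 idx=1 pred=N actual=N -> ctr[1]=0
Ev 11: PC=4 idx=0 pred=N actual=N -> ctr[0]=0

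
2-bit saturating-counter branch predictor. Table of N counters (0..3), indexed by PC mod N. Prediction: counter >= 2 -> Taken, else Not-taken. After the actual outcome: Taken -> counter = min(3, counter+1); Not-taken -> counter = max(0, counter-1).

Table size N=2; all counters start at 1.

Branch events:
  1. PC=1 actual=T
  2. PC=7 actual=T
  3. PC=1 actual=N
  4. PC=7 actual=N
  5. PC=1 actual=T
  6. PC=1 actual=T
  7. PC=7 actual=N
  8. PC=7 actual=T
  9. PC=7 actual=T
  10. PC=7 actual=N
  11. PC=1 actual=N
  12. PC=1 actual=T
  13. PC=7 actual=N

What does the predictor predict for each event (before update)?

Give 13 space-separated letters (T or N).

Answer: N T T T N T T T T T T N T

Derivation:
Ev 1: PC=1 idx=1 pred=N actual=T -> ctr[1]=2
Ev 2: PC=7 idx=1 pred=T actual=T -> ctr[1]=3
Ev 3: PC=1 idx=1 pred=T actual=N -> ctr[1]=2
Ev 4: PC=7 idx=1 pred=T actual=N -> ctr[1]=1
Ev 5: PC=1 idx=1 pred=N actual=T -> ctr[1]=2
Ev 6: PC=1 idx=1 pred=T actual=T -> ctr[1]=3
Ev 7: PC=7 idx=1 pred=T actual=N -> ctr[1]=2
Ev 8: PC=7 idx=1 pred=T actual=T -> ctr[1]=3
Ev 9: PC=7 idx=1 pred=T actual=T -> ctr[1]=3
Ev 10: PC=7 idx=1 pred=T actual=N -> ctr[1]=2
Ev 11: PC=1 idx=1 pred=T actual=N -> ctr[1]=1
Ev 12: PC=1 idx=1 pred=N actual=T -> ctr[1]=2
Ev 13: PC=7 idx=1 pred=T actual=N -> ctr[1]=1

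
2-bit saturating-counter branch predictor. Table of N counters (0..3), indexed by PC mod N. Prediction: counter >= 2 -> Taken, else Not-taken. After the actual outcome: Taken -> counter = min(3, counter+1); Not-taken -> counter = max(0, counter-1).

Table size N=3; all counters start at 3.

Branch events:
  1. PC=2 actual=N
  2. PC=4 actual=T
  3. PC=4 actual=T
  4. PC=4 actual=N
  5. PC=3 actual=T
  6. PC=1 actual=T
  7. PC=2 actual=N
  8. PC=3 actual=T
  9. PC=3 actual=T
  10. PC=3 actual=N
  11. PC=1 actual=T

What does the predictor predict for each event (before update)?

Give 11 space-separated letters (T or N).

Answer: T T T T T T T T T T T

Derivation:
Ev 1: PC=2 idx=2 pred=T actual=N -> ctr[2]=2
Ev 2: PC=4 idx=1 pred=T actual=T -> ctr[1]=3
Ev 3: PC=4 idx=1 pred=T actual=T -> ctr[1]=3
Ev 4: PC=4 idx=1 pred=T actual=N -> ctr[1]=2
Ev 5: PC=3 idx=0 pred=T actual=T -> ctr[0]=3
Ev 6: PC=1 idx=1 pred=T actual=T -> ctr[1]=3
Ev 7: PC=2 idx=2 pred=T actual=N -> ctr[2]=1
Ev 8: PC=3 idx=0 pred=T actual=T -> ctr[0]=3
Ev 9: PC=3 idx=0 pred=T actual=T -> ctr[0]=3
Ev 10: PC=3 idx=0 pred=T actual=N -> ctr[0]=2
Ev 11: PC=1 idx=1 pred=T actual=T -> ctr[1]=3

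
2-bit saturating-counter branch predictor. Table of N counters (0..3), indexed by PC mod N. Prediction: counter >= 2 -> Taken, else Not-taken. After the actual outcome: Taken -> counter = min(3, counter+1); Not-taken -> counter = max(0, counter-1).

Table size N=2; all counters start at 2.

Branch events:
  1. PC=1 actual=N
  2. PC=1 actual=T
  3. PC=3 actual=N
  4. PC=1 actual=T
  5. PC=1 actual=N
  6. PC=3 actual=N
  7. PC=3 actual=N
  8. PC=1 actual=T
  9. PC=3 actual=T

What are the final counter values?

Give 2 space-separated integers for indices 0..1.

Answer: 2 2

Derivation:
Ev 1: PC=1 idx=1 pred=T actual=N -> ctr[1]=1
Ev 2: PC=1 idx=1 pred=N actual=T -> ctr[1]=2
Ev 3: PC=3 idx=1 pred=T actual=N -> ctr[1]=1
Ev 4: PC=1 idx=1 pred=N actual=T -> ctr[1]=2
Ev 5: PC=1 idx=1 pred=T actual=N -> ctr[1]=1
Ev 6: PC=3 idx=1 pred=N actual=N -> ctr[1]=0
Ev 7: PC=3 idx=1 pred=N actual=N -> ctr[1]=0
Ev 8: PC=1 idx=1 pred=N actual=T -> ctr[1]=1
Ev 9: PC=3 idx=1 pred=N actual=T -> ctr[1]=2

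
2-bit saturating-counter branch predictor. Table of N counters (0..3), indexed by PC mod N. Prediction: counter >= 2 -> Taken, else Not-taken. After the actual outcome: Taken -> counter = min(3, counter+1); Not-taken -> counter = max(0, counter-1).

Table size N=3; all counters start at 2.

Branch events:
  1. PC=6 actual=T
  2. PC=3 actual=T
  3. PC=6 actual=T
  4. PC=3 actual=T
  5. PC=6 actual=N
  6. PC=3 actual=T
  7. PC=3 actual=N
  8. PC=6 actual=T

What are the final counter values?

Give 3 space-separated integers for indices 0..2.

Ev 1: PC=6 idx=0 pred=T actual=T -> ctr[0]=3
Ev 2: PC=3 idx=0 pred=T actual=T -> ctr[0]=3
Ev 3: PC=6 idx=0 pred=T actual=T -> ctr[0]=3
Ev 4: PC=3 idx=0 pred=T actual=T -> ctr[0]=3
Ev 5: PC=6 idx=0 pred=T actual=N -> ctr[0]=2
Ev 6: PC=3 idx=0 pred=T actual=T -> ctr[0]=3
Ev 7: PC=3 idx=0 pred=T actual=N -> ctr[0]=2
Ev 8: PC=6 idx=0 pred=T actual=T -> ctr[0]=3

Answer: 3 2 2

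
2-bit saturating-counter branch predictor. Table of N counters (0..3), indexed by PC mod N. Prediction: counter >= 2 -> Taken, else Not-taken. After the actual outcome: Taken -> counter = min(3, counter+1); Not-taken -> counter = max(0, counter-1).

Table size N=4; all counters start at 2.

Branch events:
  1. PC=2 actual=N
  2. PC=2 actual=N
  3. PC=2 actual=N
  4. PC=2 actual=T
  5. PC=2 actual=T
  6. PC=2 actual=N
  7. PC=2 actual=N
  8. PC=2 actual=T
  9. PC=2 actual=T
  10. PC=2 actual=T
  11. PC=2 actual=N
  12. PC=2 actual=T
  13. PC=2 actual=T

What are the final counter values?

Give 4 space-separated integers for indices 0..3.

Ev 1: PC=2 idx=2 pred=T actual=N -> ctr[2]=1
Ev 2: PC=2 idx=2 pred=N actual=N -> ctr[2]=0
Ev 3: PC=2 idx=2 pred=N actual=N -> ctr[2]=0
Ev 4: PC=2 idx=2 pred=N actual=T -> ctr[2]=1
Ev 5: PC=2 idx=2 pred=N actual=T -> ctr[2]=2
Ev 6: PC=2 idx=2 pred=T actual=N -> ctr[2]=1
Ev 7: PC=2 idx=2 pred=N actual=N -> ctr[2]=0
Ev 8: PC=2 idx=2 pred=N actual=T -> ctr[2]=1
Ev 9: PC=2 idx=2 pred=N actual=T -> ctr[2]=2
Ev 10: PC=2 idx=2 pred=T actual=T -> ctr[2]=3
Ev 11: PC=2 idx=2 pred=T actual=N -> ctr[2]=2
Ev 12: PC=2 idx=2 pred=T actual=T -> ctr[2]=3
Ev 13: PC=2 idx=2 pred=T actual=T -> ctr[2]=3

Answer: 2 2 3 2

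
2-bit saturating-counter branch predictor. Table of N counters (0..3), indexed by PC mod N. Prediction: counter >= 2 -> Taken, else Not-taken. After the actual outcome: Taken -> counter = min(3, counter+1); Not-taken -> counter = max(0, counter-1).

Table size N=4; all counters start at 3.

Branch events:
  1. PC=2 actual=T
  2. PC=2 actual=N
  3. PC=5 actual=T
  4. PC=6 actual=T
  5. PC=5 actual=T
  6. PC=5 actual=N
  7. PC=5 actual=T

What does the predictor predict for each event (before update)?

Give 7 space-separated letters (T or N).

Answer: T T T T T T T

Derivation:
Ev 1: PC=2 idx=2 pred=T actual=T -> ctr[2]=3
Ev 2: PC=2 idx=2 pred=T actual=N -> ctr[2]=2
Ev 3: PC=5 idx=1 pred=T actual=T -> ctr[1]=3
Ev 4: PC=6 idx=2 pred=T actual=T -> ctr[2]=3
Ev 5: PC=5 idx=1 pred=T actual=T -> ctr[1]=3
Ev 6: PC=5 idx=1 pred=T actual=N -> ctr[1]=2
Ev 7: PC=5 idx=1 pred=T actual=T -> ctr[1]=3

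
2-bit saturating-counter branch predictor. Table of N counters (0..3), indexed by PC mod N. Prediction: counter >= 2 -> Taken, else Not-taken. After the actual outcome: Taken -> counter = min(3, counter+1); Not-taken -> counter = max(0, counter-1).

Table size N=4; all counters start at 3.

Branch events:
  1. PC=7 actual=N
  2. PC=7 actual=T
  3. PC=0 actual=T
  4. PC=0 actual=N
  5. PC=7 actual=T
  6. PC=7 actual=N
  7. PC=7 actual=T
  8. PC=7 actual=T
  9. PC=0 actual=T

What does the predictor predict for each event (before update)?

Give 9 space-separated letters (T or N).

Answer: T T T T T T T T T

Derivation:
Ev 1: PC=7 idx=3 pred=T actual=N -> ctr[3]=2
Ev 2: PC=7 idx=3 pred=T actual=T -> ctr[3]=3
Ev 3: PC=0 idx=0 pred=T actual=T -> ctr[0]=3
Ev 4: PC=0 idx=0 pred=T actual=N -> ctr[0]=2
Ev 5: PC=7 idx=3 pred=T actual=T -> ctr[3]=3
Ev 6: PC=7 idx=3 pred=T actual=N -> ctr[3]=2
Ev 7: PC=7 idx=3 pred=T actual=T -> ctr[3]=3
Ev 8: PC=7 idx=3 pred=T actual=T -> ctr[3]=3
Ev 9: PC=0 idx=0 pred=T actual=T -> ctr[0]=3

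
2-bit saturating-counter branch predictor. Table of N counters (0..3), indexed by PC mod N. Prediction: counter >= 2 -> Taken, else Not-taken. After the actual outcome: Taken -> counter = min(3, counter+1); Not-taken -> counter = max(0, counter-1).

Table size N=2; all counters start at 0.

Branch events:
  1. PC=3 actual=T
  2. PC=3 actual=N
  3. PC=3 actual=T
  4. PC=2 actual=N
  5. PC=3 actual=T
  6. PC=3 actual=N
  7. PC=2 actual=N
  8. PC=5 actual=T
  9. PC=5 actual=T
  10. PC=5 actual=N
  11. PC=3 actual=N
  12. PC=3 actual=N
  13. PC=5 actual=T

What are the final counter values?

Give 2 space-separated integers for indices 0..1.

Ev 1: PC=3 idx=1 pred=N actual=T -> ctr[1]=1
Ev 2: PC=3 idx=1 pred=N actual=N -> ctr[1]=0
Ev 3: PC=3 idx=1 pred=N actual=T -> ctr[1]=1
Ev 4: PC=2 idx=0 pred=N actual=N -> ctr[0]=0
Ev 5: PC=3 idx=1 pred=N actual=T -> ctr[1]=2
Ev 6: PC=3 idx=1 pred=T actual=N -> ctr[1]=1
Ev 7: PC=2 idx=0 pred=N actual=N -> ctr[0]=0
Ev 8: PC=5 idx=1 pred=N actual=T -> ctr[1]=2
Ev 9: PC=5 idx=1 pred=T actual=T -> ctr[1]=3
Ev 10: PC=5 idx=1 pred=T actual=N -> ctr[1]=2
Ev 11: PC=3 idx=1 pred=T actual=N -> ctr[1]=1
Ev 12: PC=3 idx=1 pred=N actual=N -> ctr[1]=0
Ev 13: PC=5 idx=1 pred=N actual=T -> ctr[1]=1

Answer: 0 1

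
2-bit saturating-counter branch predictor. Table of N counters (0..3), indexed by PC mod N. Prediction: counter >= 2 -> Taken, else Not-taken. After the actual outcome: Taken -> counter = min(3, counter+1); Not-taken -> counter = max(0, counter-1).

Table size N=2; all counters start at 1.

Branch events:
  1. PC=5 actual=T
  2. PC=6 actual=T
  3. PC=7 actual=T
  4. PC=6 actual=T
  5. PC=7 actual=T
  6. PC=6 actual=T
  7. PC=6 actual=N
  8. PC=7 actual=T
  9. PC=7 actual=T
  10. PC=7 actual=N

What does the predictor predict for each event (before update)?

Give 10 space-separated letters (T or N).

Ev 1: PC=5 idx=1 pred=N actual=T -> ctr[1]=2
Ev 2: PC=6 idx=0 pred=N actual=T -> ctr[0]=2
Ev 3: PC=7 idx=1 pred=T actual=T -> ctr[1]=3
Ev 4: PC=6 idx=0 pred=T actual=T -> ctr[0]=3
Ev 5: PC=7 idx=1 pred=T actual=T -> ctr[1]=3
Ev 6: PC=6 idx=0 pred=T actual=T -> ctr[0]=3
Ev 7: PC=6 idx=0 pred=T actual=N -> ctr[0]=2
Ev 8: PC=7 idx=1 pred=T actual=T -> ctr[1]=3
Ev 9: PC=7 idx=1 pred=T actual=T -> ctr[1]=3
Ev 10: PC=7 idx=1 pred=T actual=N -> ctr[1]=2

Answer: N N T T T T T T T T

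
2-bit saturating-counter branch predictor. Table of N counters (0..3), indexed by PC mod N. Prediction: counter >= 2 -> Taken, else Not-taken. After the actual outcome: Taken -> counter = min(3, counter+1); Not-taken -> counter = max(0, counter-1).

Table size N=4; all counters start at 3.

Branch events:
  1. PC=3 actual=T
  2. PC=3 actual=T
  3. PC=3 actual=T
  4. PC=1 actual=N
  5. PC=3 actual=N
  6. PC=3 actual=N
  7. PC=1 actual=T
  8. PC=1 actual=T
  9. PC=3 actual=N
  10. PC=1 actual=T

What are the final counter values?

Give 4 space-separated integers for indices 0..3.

Ev 1: PC=3 idx=3 pred=T actual=T -> ctr[3]=3
Ev 2: PC=3 idx=3 pred=T actual=T -> ctr[3]=3
Ev 3: PC=3 idx=3 pred=T actual=T -> ctr[3]=3
Ev 4: PC=1 idx=1 pred=T actual=N -> ctr[1]=2
Ev 5: PC=3 idx=3 pred=T actual=N -> ctr[3]=2
Ev 6: PC=3 idx=3 pred=T actual=N -> ctr[3]=1
Ev 7: PC=1 idx=1 pred=T actual=T -> ctr[1]=3
Ev 8: PC=1 idx=1 pred=T actual=T -> ctr[1]=3
Ev 9: PC=3 idx=3 pred=N actual=N -> ctr[3]=0
Ev 10: PC=1 idx=1 pred=T actual=T -> ctr[1]=3

Answer: 3 3 3 0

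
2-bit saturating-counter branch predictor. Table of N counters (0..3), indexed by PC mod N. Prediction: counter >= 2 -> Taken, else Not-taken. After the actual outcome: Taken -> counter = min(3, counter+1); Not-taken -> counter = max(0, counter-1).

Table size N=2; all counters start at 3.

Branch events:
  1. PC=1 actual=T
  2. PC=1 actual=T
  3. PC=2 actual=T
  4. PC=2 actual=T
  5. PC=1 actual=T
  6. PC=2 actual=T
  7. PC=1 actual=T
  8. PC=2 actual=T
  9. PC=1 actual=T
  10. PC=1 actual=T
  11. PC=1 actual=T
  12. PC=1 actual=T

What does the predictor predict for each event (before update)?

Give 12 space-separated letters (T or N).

Answer: T T T T T T T T T T T T

Derivation:
Ev 1: PC=1 idx=1 pred=T actual=T -> ctr[1]=3
Ev 2: PC=1 idx=1 pred=T actual=T -> ctr[1]=3
Ev 3: PC=2 idx=0 pred=T actual=T -> ctr[0]=3
Ev 4: PC=2 idx=0 pred=T actual=T -> ctr[0]=3
Ev 5: PC=1 idx=1 pred=T actual=T -> ctr[1]=3
Ev 6: PC=2 idx=0 pred=T actual=T -> ctr[0]=3
Ev 7: PC=1 idx=1 pred=T actual=T -> ctr[1]=3
Ev 8: PC=2 idx=0 pred=T actual=T -> ctr[0]=3
Ev 9: PC=1 idx=1 pred=T actual=T -> ctr[1]=3
Ev 10: PC=1 idx=1 pred=T actual=T -> ctr[1]=3
Ev 11: PC=1 idx=1 pred=T actual=T -> ctr[1]=3
Ev 12: PC=1 idx=1 pred=T actual=T -> ctr[1]=3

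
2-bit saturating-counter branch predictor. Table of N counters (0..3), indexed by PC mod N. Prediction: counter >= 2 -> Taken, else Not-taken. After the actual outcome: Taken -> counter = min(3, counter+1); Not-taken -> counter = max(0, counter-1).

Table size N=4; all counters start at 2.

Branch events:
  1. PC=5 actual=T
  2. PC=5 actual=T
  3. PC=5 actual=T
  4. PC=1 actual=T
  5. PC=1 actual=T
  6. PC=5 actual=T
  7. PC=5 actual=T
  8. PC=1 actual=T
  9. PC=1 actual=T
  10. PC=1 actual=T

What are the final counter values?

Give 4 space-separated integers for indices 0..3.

Answer: 2 3 2 2

Derivation:
Ev 1: PC=5 idx=1 pred=T actual=T -> ctr[1]=3
Ev 2: PC=5 idx=1 pred=T actual=T -> ctr[1]=3
Ev 3: PC=5 idx=1 pred=T actual=T -> ctr[1]=3
Ev 4: PC=1 idx=1 pred=T actual=T -> ctr[1]=3
Ev 5: PC=1 idx=1 pred=T actual=T -> ctr[1]=3
Ev 6: PC=5 idx=1 pred=T actual=T -> ctr[1]=3
Ev 7: PC=5 idx=1 pred=T actual=T -> ctr[1]=3
Ev 8: PC=1 idx=1 pred=T actual=T -> ctr[1]=3
Ev 9: PC=1 idx=1 pred=T actual=T -> ctr[1]=3
Ev 10: PC=1 idx=1 pred=T actual=T -> ctr[1]=3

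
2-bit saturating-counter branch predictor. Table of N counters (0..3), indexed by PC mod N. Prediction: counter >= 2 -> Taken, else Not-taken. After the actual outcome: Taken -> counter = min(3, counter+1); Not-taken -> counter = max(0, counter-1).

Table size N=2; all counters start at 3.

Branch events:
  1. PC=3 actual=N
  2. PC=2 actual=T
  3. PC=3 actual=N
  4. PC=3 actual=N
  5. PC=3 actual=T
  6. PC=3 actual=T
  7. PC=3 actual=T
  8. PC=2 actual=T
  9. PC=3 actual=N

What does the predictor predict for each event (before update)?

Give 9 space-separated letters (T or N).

Ev 1: PC=3 idx=1 pred=T actual=N -> ctr[1]=2
Ev 2: PC=2 idx=0 pred=T actual=T -> ctr[0]=3
Ev 3: PC=3 idx=1 pred=T actual=N -> ctr[1]=1
Ev 4: PC=3 idx=1 pred=N actual=N -> ctr[1]=0
Ev 5: PC=3 idx=1 pred=N actual=T -> ctr[1]=1
Ev 6: PC=3 idx=1 pred=N actual=T -> ctr[1]=2
Ev 7: PC=3 idx=1 pred=T actual=T -> ctr[1]=3
Ev 8: PC=2 idx=0 pred=T actual=T -> ctr[0]=3
Ev 9: PC=3 idx=1 pred=T actual=N -> ctr[1]=2

Answer: T T T N N N T T T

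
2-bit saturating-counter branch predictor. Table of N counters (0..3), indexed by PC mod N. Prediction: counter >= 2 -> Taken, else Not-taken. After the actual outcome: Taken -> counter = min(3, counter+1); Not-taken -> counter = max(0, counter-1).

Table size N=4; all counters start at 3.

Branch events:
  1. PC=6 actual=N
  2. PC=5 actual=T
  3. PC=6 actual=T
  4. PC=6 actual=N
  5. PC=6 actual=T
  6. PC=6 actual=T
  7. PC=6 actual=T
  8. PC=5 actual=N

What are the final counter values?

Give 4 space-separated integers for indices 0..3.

Answer: 3 2 3 3

Derivation:
Ev 1: PC=6 idx=2 pred=T actual=N -> ctr[2]=2
Ev 2: PC=5 idx=1 pred=T actual=T -> ctr[1]=3
Ev 3: PC=6 idx=2 pred=T actual=T -> ctr[2]=3
Ev 4: PC=6 idx=2 pred=T actual=N -> ctr[2]=2
Ev 5: PC=6 idx=2 pred=T actual=T -> ctr[2]=3
Ev 6: PC=6 idx=2 pred=T actual=T -> ctr[2]=3
Ev 7: PC=6 idx=2 pred=T actual=T -> ctr[2]=3
Ev 8: PC=5 idx=1 pred=T actual=N -> ctr[1]=2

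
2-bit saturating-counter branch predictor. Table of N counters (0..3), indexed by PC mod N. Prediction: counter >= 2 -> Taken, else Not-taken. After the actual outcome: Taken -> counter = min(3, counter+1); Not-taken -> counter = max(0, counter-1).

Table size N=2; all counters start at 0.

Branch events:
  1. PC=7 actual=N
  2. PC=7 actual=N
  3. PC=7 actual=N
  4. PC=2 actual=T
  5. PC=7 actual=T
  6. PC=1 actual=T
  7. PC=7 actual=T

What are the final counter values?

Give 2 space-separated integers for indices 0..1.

Ev 1: PC=7 idx=1 pred=N actual=N -> ctr[1]=0
Ev 2: PC=7 idx=1 pred=N actual=N -> ctr[1]=0
Ev 3: PC=7 idx=1 pred=N actual=N -> ctr[1]=0
Ev 4: PC=2 idx=0 pred=N actual=T -> ctr[0]=1
Ev 5: PC=7 idx=1 pred=N actual=T -> ctr[1]=1
Ev 6: PC=1 idx=1 pred=N actual=T -> ctr[1]=2
Ev 7: PC=7 idx=1 pred=T actual=T -> ctr[1]=3

Answer: 1 3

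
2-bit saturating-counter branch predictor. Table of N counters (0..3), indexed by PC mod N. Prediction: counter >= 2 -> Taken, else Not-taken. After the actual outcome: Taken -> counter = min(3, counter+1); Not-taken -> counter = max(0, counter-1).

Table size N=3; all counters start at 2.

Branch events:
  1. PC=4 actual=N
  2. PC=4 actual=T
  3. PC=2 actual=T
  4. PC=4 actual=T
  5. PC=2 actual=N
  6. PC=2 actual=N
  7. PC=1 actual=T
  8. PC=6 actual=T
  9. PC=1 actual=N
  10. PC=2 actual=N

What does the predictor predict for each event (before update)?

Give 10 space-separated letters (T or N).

Answer: T N T T T T T T T N

Derivation:
Ev 1: PC=4 idx=1 pred=T actual=N -> ctr[1]=1
Ev 2: PC=4 idx=1 pred=N actual=T -> ctr[1]=2
Ev 3: PC=2 idx=2 pred=T actual=T -> ctr[2]=3
Ev 4: PC=4 idx=1 pred=T actual=T -> ctr[1]=3
Ev 5: PC=2 idx=2 pred=T actual=N -> ctr[2]=2
Ev 6: PC=2 idx=2 pred=T actual=N -> ctr[2]=1
Ev 7: PC=1 idx=1 pred=T actual=T -> ctr[1]=3
Ev 8: PC=6 idx=0 pred=T actual=T -> ctr[0]=3
Ev 9: PC=1 idx=1 pred=T actual=N -> ctr[1]=2
Ev 10: PC=2 idx=2 pred=N actual=N -> ctr[2]=0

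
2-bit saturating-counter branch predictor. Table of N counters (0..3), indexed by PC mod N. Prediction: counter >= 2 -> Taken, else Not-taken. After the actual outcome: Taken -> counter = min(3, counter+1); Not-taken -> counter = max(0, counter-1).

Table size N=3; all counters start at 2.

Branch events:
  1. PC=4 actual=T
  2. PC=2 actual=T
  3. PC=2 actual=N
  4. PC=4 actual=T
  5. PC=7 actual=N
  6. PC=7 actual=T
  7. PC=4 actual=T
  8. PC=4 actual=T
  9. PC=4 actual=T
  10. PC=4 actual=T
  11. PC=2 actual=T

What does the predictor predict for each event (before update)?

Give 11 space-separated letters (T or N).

Ev 1: PC=4 idx=1 pred=T actual=T -> ctr[1]=3
Ev 2: PC=2 idx=2 pred=T actual=T -> ctr[2]=3
Ev 3: PC=2 idx=2 pred=T actual=N -> ctr[2]=2
Ev 4: PC=4 idx=1 pred=T actual=T -> ctr[1]=3
Ev 5: PC=7 idx=1 pred=T actual=N -> ctr[1]=2
Ev 6: PC=7 idx=1 pred=T actual=T -> ctr[1]=3
Ev 7: PC=4 idx=1 pred=T actual=T -> ctr[1]=3
Ev 8: PC=4 idx=1 pred=T actual=T -> ctr[1]=3
Ev 9: PC=4 idx=1 pred=T actual=T -> ctr[1]=3
Ev 10: PC=4 idx=1 pred=T actual=T -> ctr[1]=3
Ev 11: PC=2 idx=2 pred=T actual=T -> ctr[2]=3

Answer: T T T T T T T T T T T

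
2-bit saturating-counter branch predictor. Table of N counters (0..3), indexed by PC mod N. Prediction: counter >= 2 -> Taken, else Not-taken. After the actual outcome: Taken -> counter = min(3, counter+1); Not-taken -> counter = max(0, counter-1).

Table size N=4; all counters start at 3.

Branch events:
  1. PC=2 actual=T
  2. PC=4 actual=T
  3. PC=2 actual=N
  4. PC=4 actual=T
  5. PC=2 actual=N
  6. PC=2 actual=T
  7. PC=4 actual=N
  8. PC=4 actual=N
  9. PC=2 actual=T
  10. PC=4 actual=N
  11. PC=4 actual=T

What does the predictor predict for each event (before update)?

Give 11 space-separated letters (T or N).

Ev 1: PC=2 idx=2 pred=T actual=T -> ctr[2]=3
Ev 2: PC=4 idx=0 pred=T actual=T -> ctr[0]=3
Ev 3: PC=2 idx=2 pred=T actual=N -> ctr[2]=2
Ev 4: PC=4 idx=0 pred=T actual=T -> ctr[0]=3
Ev 5: PC=2 idx=2 pred=T actual=N -> ctr[2]=1
Ev 6: PC=2 idx=2 pred=N actual=T -> ctr[2]=2
Ev 7: PC=4 idx=0 pred=T actual=N -> ctr[0]=2
Ev 8: PC=4 idx=0 pred=T actual=N -> ctr[0]=1
Ev 9: PC=2 idx=2 pred=T actual=T -> ctr[2]=3
Ev 10: PC=4 idx=0 pred=N actual=N -> ctr[0]=0
Ev 11: PC=4 idx=0 pred=N actual=T -> ctr[0]=1

Answer: T T T T T N T T T N N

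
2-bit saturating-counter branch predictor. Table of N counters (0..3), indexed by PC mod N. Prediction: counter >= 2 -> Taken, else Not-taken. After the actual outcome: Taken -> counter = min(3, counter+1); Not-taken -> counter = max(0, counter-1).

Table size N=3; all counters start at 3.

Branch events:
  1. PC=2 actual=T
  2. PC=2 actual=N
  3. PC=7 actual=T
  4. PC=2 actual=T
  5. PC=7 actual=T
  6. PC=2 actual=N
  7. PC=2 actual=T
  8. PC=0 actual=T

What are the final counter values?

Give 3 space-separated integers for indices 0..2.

Ev 1: PC=2 idx=2 pred=T actual=T -> ctr[2]=3
Ev 2: PC=2 idx=2 pred=T actual=N -> ctr[2]=2
Ev 3: PC=7 idx=1 pred=T actual=T -> ctr[1]=3
Ev 4: PC=2 idx=2 pred=T actual=T -> ctr[2]=3
Ev 5: PC=7 idx=1 pred=T actual=T -> ctr[1]=3
Ev 6: PC=2 idx=2 pred=T actual=N -> ctr[2]=2
Ev 7: PC=2 idx=2 pred=T actual=T -> ctr[2]=3
Ev 8: PC=0 idx=0 pred=T actual=T -> ctr[0]=3

Answer: 3 3 3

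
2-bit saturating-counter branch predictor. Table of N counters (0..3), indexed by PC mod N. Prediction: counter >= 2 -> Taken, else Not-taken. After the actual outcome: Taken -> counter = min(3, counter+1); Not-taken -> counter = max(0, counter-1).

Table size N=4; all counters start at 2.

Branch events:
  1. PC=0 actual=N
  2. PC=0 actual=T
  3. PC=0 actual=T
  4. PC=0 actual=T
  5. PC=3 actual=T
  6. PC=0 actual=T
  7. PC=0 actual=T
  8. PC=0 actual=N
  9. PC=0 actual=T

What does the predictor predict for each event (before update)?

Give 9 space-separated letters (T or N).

Ev 1: PC=0 idx=0 pred=T actual=N -> ctr[0]=1
Ev 2: PC=0 idx=0 pred=N actual=T -> ctr[0]=2
Ev 3: PC=0 idx=0 pred=T actual=T -> ctr[0]=3
Ev 4: PC=0 idx=0 pred=T actual=T -> ctr[0]=3
Ev 5: PC=3 idx=3 pred=T actual=T -> ctr[3]=3
Ev 6: PC=0 idx=0 pred=T actual=T -> ctr[0]=3
Ev 7: PC=0 idx=0 pred=T actual=T -> ctr[0]=3
Ev 8: PC=0 idx=0 pred=T actual=N -> ctr[0]=2
Ev 9: PC=0 idx=0 pred=T actual=T -> ctr[0]=3

Answer: T N T T T T T T T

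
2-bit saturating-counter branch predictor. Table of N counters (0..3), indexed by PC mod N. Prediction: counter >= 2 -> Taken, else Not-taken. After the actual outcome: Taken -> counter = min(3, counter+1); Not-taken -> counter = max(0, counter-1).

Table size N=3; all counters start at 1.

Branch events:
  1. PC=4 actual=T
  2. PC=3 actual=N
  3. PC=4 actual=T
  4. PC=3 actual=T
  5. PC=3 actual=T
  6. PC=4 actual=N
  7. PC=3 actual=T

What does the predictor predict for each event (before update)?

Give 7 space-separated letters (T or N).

Answer: N N T N N T T

Derivation:
Ev 1: PC=4 idx=1 pred=N actual=T -> ctr[1]=2
Ev 2: PC=3 idx=0 pred=N actual=N -> ctr[0]=0
Ev 3: PC=4 idx=1 pred=T actual=T -> ctr[1]=3
Ev 4: PC=3 idx=0 pred=N actual=T -> ctr[0]=1
Ev 5: PC=3 idx=0 pred=N actual=T -> ctr[0]=2
Ev 6: PC=4 idx=1 pred=T actual=N -> ctr[1]=2
Ev 7: PC=3 idx=0 pred=T actual=T -> ctr[0]=3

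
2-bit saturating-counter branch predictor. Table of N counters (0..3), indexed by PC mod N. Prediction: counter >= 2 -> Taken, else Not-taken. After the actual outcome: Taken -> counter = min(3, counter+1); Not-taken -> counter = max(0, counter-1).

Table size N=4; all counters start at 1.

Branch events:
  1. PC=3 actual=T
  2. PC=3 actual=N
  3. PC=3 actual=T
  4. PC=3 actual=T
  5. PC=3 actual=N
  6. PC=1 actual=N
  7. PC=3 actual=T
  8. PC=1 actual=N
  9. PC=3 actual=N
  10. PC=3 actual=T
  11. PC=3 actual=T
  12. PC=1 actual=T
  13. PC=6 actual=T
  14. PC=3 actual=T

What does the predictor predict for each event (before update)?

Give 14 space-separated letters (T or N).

Answer: N T N T T N T N T T T N N T

Derivation:
Ev 1: PC=3 idx=3 pred=N actual=T -> ctr[3]=2
Ev 2: PC=3 idx=3 pred=T actual=N -> ctr[3]=1
Ev 3: PC=3 idx=3 pred=N actual=T -> ctr[3]=2
Ev 4: PC=3 idx=3 pred=T actual=T -> ctr[3]=3
Ev 5: PC=3 idx=3 pred=T actual=N -> ctr[3]=2
Ev 6: PC=1 idx=1 pred=N actual=N -> ctr[1]=0
Ev 7: PC=3 idx=3 pred=T actual=T -> ctr[3]=3
Ev 8: PC=1 idx=1 pred=N actual=N -> ctr[1]=0
Ev 9: PC=3 idx=3 pred=T actual=N -> ctr[3]=2
Ev 10: PC=3 idx=3 pred=T actual=T -> ctr[3]=3
Ev 11: PC=3 idx=3 pred=T actual=T -> ctr[3]=3
Ev 12: PC=1 idx=1 pred=N actual=T -> ctr[1]=1
Ev 13: PC=6 idx=2 pred=N actual=T -> ctr[2]=2
Ev 14: PC=3 idx=3 pred=T actual=T -> ctr[3]=3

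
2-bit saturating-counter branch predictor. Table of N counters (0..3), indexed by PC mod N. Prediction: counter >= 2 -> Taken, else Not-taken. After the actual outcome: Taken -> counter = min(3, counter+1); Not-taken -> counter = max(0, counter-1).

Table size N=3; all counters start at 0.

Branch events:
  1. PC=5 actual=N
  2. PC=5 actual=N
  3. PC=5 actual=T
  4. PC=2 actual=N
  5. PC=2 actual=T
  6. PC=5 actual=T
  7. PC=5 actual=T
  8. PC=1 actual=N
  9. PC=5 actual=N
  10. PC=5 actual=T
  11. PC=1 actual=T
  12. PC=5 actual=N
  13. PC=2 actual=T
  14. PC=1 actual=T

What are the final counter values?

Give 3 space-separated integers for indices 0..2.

Answer: 0 2 3

Derivation:
Ev 1: PC=5 idx=2 pred=N actual=N -> ctr[2]=0
Ev 2: PC=5 idx=2 pred=N actual=N -> ctr[2]=0
Ev 3: PC=5 idx=2 pred=N actual=T -> ctr[2]=1
Ev 4: PC=2 idx=2 pred=N actual=N -> ctr[2]=0
Ev 5: PC=2 idx=2 pred=N actual=T -> ctr[2]=1
Ev 6: PC=5 idx=2 pred=N actual=T -> ctr[2]=2
Ev 7: PC=5 idx=2 pred=T actual=T -> ctr[2]=3
Ev 8: PC=1 idx=1 pred=N actual=N -> ctr[1]=0
Ev 9: PC=5 idx=2 pred=T actual=N -> ctr[2]=2
Ev 10: PC=5 idx=2 pred=T actual=T -> ctr[2]=3
Ev 11: PC=1 idx=1 pred=N actual=T -> ctr[1]=1
Ev 12: PC=5 idx=2 pred=T actual=N -> ctr[2]=2
Ev 13: PC=2 idx=2 pred=T actual=T -> ctr[2]=3
Ev 14: PC=1 idx=1 pred=N actual=T -> ctr[1]=2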